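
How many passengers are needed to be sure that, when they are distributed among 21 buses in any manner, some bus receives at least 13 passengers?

253

With 252 passengers one could put exactly 12 in each of the 21 buses, and no bus would reach 13.
By the pigeonhole principle, one more passenger must land in a bus that already has 12, giving it 13.
So 21 × 12 + 1 = 253 passengers are required.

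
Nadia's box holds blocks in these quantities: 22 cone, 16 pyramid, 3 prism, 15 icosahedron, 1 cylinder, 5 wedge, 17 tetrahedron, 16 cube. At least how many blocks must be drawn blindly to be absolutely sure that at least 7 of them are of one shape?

40

An adversary could hand out at most 6 blocks per shape (prism, cylinder, wedge run out sooner): 6 + 6 + 3 + 6 + 1 + 5 + 6 + 6 = 39 blocks and still no shape has 7.
By the pigeonhole principle, one more block lands in a shape already at 6, so 40 draws are enough and 39 are not.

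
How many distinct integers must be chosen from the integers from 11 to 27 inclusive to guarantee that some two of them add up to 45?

Group the elements by complementary pair {x, 45−x}: {18,27}, {19,26}, {20,25}, …, giving 5 two-element pairs and 7 integers whose partner 45−x falls outside [11,27].
Treating each of those 12 groups as a pigeonhole, one can pick one integer per group — 12 integers — with no two summing to 45.
The 13th integer lands in an occupied pair, forcing a sum of 45.

13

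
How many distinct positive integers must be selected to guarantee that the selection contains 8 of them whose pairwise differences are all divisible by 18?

Integers whose pairwise differences are multiples of 18 are exactly those sharing a remainder mod 18. The 18 residue classes mod 18 are the pigeonholes.
With 126 integers one could put 7 in each residue class and have no class reach 8.
The 127th integer pushes some class to 8, so 18·7 + 1 = 127.

127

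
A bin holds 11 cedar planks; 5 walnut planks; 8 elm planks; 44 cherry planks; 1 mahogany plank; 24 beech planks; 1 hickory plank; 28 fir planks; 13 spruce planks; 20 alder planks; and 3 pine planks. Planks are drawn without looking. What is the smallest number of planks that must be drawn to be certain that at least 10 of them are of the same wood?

73

The 11 woods are the holes; the planks drawn are the pigeons.
To avoid 10 of any one wood, the worst case takes at most 9 of each wood, or every plank of a wood that has fewer than 9.
That gives 9 + 5 + 8 + 9 + 1 + 9 + 1 + 9 + 9 + 9 + 3 = 72 planks with no wood reaching 10.
The next plank forces some wood to 10, so 72 + 1 = 73.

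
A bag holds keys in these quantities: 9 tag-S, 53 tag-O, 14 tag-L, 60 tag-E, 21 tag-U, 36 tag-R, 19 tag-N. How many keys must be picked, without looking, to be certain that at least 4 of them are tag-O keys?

In the worst case for collecting tag-O keys, every non-tag-O key comes out first.
There are 9 + 14 + 60 + 21 + 36 + 19 = 159 non-tag-O keys altogether.
After those, each further key must be tag-O, so 159 + 4 = 163 draws guarantee 4 tag-O keys.

163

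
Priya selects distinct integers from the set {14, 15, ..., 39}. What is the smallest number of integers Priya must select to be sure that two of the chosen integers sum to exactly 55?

Group the elements by complementary pair {x, 55−x}: {16,39}, {17,38}, {18,37}, …, giving 12 two-element pairs and 2 integers whose partner 55−x falls outside [14,39].
By pigeonhole, treating each of those 14 groups as a pigeonhole, one can pick one integer per group — 14 integers — with no two summing to 55.
The 15th integer lands in an occupied pair, forcing a sum of 55.

15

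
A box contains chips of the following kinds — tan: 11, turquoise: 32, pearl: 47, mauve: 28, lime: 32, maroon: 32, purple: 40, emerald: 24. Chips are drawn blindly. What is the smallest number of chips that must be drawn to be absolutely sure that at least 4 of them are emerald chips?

226

In the worst case for collecting emerald chips, every non-emerald chip comes out first.
There are 11 + 32 + 47 + 28 + 32 + 32 + 40 = 222 non-emerald chips altogether.
After those, each further chip must be emerald, so 222 + 4 = 226 draws guarantee 4 emerald chips.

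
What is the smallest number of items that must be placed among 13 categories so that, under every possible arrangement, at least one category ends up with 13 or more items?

157

With 156 items one could put exactly 12 in each of the 13 categories, and no category would reach 13.
One more item must land in a category that already has 12, giving it 13.
So 13 × 12 + 1 = 157 items are required.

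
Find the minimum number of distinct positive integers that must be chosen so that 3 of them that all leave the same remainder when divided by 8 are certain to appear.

17

By pigeonhole, the 8 residue classes mod 8 are the pigeonholes.
With 16 integers one could put 2 in each residue class and have no class reach 3.
The 17th integer pushes some class to 3, so 8·2 + 1 = 17.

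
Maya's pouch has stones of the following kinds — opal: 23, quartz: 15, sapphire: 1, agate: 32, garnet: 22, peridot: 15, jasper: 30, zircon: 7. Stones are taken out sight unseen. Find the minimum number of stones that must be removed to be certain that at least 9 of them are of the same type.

57

By pigeonhole, the 8 types are the holes; the stones drawn are the pigeons.
To avoid 9 of any one type, the worst case takes at most 8 of each type, or every stone of a type that has fewer than 8.
That gives 8 + 8 + 1 + 8 + 8 + 8 + 8 + 7 = 56 stones with no type reaching 9.
The next stone forces some type to 9, so 56 + 1 = 57.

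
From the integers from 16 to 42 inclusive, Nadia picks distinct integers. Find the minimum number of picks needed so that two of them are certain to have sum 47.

Two chosen integers sum to 47 exactly when both halves of some pair {x, 47−x} with 16 ≤ x ≤ 47−x ≤ 31 are chosen — 8 such pairs.
The remaining 11 elements (those with no distinct partner in range) can never complete a 47-sum, so the worst case takes all of them and one from each pair: 11 + 8 = 19.
The 20th integer has to be the second member of some pair, so 19 + 1 = 20.

20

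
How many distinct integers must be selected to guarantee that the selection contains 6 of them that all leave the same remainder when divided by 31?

The 31 residue classes mod 31 are the pigeonholes.
With 155 integers one could put 5 in each residue class and have no class reach 6.
The 156th integer pushes some class to 6, so 31·5 + 1 = 156.

156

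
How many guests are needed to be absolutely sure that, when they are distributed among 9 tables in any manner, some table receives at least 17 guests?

With 144 guests one could put exactly 16 in each of the 9 tables, and no table would reach 17.
One more guest must land in a table that already has 16, giving it 17.
So 9 × 16 + 1 = 145 guests are required.

145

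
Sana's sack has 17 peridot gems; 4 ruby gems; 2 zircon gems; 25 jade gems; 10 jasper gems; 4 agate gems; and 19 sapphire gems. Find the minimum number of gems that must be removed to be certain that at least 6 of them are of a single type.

An adversary could hand out at most 5 gems per type (ruby, zircon, agate run out sooner): 5 + 4 + 2 + 5 + 5 + 4 + 5 = 30 gems and still no type has 6.
By the pigeonhole principle, one more gem lands in a type already at 5, so 31 draws are enough and 30 are not.

31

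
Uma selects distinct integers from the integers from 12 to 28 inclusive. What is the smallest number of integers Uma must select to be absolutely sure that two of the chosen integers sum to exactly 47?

13

A set avoiding the sum 47 can contain at most one of each pair {x, 47−x}, plus the 7 elements whose complement lies outside the range.
The integers 12, …, 23 (12 of them) are such a set: any two sum to at least 12+13 = 25 and at most 22+23 = 45 < 47.
Any 13th integer completes one of the 5 pairs, so 13 choices force a sum of 47.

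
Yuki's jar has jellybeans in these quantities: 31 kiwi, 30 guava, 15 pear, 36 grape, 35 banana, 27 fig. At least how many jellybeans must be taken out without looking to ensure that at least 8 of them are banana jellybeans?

147

In the worst case for collecting banana jellybeans, every non-banana jellybean comes out first.
There are 31 + 30 + 15 + 36 + 27 = 139 non-banana jellybeans altogether.
After those, each further jellybean must be banana, so 139 + 8 = 147 draws guarantee 8 banana jellybeans.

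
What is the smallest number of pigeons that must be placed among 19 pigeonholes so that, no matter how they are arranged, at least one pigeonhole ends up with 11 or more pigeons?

With 190 pigeons one could put exactly 10 in each of the 19 pigeonholes, and no pigeonhole would reach 11.
One more pigeon must land in a pigeonhole that already has 10, giving it 11.
So 19 × 10 + 1 = 191 pigeons are required.

191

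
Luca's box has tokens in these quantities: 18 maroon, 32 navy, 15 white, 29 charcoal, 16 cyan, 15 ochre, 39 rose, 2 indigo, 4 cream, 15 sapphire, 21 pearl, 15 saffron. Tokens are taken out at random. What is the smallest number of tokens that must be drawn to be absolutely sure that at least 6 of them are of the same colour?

An adversary could hand out at most 5 tokens per colour (indigo, cream run out sooner): 5 + 5 + 5 + 5 + 5 + 5 + 5 + 2 + 4 + 5 + 5 + 5 = 56 tokens and still no colour has 6.
Pigeonhole: one more token lands in a colour already at 5, so 57 draws are enough and 56 are not.

57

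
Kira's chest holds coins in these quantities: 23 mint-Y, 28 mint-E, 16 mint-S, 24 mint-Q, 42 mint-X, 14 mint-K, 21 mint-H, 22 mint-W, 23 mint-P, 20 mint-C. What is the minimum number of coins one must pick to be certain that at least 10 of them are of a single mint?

By pigeonhole, the 10 mints are the holes; the coins drawn are the pigeons.
To avoid 10 of any one mint, the worst case takes at most 9 of each mint.
That gives 9 + 9 + 9 + 9 + 9 + 9 + 9 + 9 + 9 + 9 = 90 coins with no mint reaching 10.
The next coin forces some mint to 10, so 90 + 1 = 91.

91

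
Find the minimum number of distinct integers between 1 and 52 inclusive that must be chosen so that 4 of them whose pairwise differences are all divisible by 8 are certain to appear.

25

Integers whose pairwise differences are multiples of 8 are exactly those sharing a remainder mod 8. By the pigeonhole principle, the 8 residue classes mod 8 are the pigeonholes.
With 24 integers one could put 3 in each residue class and have no class reach 4.
The 25th integer pushes some class to 4, so 8·3 + 1 = 25.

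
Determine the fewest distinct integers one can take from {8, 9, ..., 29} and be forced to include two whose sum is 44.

A set avoiding the sum 44 can contain at most one of each pair {x, 44−x}, plus the 8 elements whose complement lies outside the range or equal to its own complement.
The integers 8, …, 22 (15 of them) are such a set: any two sum to at least 8+9 = 17 and at most 21+22 = 43 < 44.
By pigeonhole, any 16th integer completes one of the 7 pairs, so 16 choices force a sum of 44.

16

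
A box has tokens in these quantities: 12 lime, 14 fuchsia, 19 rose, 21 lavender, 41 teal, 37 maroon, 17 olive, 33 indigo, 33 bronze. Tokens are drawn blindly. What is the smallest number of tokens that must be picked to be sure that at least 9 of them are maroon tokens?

199

In the worst case for collecting maroon tokens, every non-maroon token comes out first.
There are 12 + 14 + 19 + 21 + 41 + 17 + 33 + 33 = 190 non-maroon tokens altogether.
After those, each further token must be maroon, so 190 + 9 = 199 draws guarantee 9 maroon tokens.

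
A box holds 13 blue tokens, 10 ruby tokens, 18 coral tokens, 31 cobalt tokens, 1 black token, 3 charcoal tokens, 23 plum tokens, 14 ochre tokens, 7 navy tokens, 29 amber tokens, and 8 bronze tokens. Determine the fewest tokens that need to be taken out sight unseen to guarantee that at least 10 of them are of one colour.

83

By pigeonhole, the 11 colours are the holes; the tokens drawn are the pigeons.
To avoid 10 of any one colour, the worst case takes at most 9 of each colour, or every token of a colour that has fewer than 9.
That gives 9 + 9 + 9 + 9 + 1 + 3 + 9 + 9 + 7 + 9 + 8 = 82 tokens with no colour reaching 10.
The next token forces some colour to 10, so 82 + 1 = 83.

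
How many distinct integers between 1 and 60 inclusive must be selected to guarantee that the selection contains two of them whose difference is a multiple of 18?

19

Integers whose pairwise differences are multiples of 18 are exactly those sharing a remainder mod 18. The 18 residue classes mod 18 are the pigeonholes.
With 18 integers one could put 1 in each residue class and have no class reach 2.
The 19th integer pushes some class to 2, so 18·1 + 1 = 19.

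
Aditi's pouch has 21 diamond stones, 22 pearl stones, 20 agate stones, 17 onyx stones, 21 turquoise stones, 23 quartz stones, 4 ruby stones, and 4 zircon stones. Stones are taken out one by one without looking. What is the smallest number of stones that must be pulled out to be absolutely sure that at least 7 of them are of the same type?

45

An adversary could hand out at most 6 stones per type (ruby, zircon run out sooner): 6 + 6 + 6 + 6 + 6 + 6 + 4 + 4 = 44 stones and still no type has 7.
By pigeonhole, one more stone lands in a type already at 6, so 45 draws are enough and 44 are not.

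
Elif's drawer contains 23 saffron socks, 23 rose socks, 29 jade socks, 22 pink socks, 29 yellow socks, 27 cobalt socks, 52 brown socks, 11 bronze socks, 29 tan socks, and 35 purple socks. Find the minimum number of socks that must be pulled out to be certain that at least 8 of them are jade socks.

In the worst case for collecting jade socks, every non-jade sock comes out first.
There are 23 + 23 + 22 + 29 + 27 + 52 + 11 + 29 + 35 = 251 non-jade socks altogether.
After those, each further sock must be jade, so 251 + 8 = 259 draws guarantee 8 jade socks.

259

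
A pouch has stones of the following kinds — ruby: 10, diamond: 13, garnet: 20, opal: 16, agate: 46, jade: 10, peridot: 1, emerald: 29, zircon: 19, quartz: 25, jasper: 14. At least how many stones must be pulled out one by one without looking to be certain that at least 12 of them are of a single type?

110

An adversary could hand out at most 11 stones per type (ruby, jade, peridot run out sooner): 10 + 11 + 11 + 11 + 11 + 10 + 1 + 11 + 11 + 11 + 11 = 109 stones and still no type has 12.
Pigeonhole: one more stone lands in a type already at 11, so 110 draws are enough and 109 are not.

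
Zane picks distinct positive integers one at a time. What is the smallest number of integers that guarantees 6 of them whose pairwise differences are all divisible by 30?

Integers whose pairwise differences are multiples of 30 are exactly those sharing a remainder mod 30. Pigeonhole: the 30 residue classes mod 30 are the pigeonholes.
With 150 integers one could put 5 in each residue class and have no class reach 6.
The 151st integer pushes some class to 6, so 30·5 + 1 = 151.

151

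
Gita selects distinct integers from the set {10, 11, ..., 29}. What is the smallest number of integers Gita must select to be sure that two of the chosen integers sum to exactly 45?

Group the elements by complementary pair {x, 45−x}: {16,29}, {17,28}, {18,27}, …, giving 7 two-element pairs and 6 integers whose partner 45−x falls outside [10,29].
Treating each of those 13 groups as a pigeonhole, one can pick one integer per group — 13 integers — with no two summing to 45.
The 14th integer lands in an occupied pair, forcing a sum of 45.

14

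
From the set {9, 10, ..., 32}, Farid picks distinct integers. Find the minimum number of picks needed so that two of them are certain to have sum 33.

17

Two chosen integers sum to 33 exactly when both halves of some pair {x, 33−x} with 9 ≤ x ≤ 33−x ≤ 24 are chosen — 8 such pairs.
The remaining 8 elements (those with no distinct partner in range) can never complete a 33-sum, so the worst case takes all of them and one from each pair: 8 + 8 = 16.
The 17th integer has to be the second member of some pair, so 16 + 1 = 17.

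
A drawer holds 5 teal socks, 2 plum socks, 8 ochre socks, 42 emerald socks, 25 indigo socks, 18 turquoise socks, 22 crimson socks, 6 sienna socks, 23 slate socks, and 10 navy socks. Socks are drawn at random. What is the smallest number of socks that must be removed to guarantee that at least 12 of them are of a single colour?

By pigeonhole, the 10 colours are the holes; the socks drawn are the pigeons.
To avoid 12 of any one colour, the worst case takes at most 11 of each colour, or every sock of a colour that has fewer than 11.
That gives 5 + 2 + 8 + 11 + 11 + 11 + 11 + 6 + 11 + 10 = 86 socks with no colour reaching 12.
The next sock forces some colour to 12, so 86 + 1 = 87.

87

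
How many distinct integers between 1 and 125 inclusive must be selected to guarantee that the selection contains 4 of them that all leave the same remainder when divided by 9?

28

Pigeonhole: the 9 residue classes mod 9 are the pigeonholes.
With 27 integers one could put 3 in each residue class and have no class reach 4.
The 28th integer pushes some class to 4, so 9·3 + 1 = 28.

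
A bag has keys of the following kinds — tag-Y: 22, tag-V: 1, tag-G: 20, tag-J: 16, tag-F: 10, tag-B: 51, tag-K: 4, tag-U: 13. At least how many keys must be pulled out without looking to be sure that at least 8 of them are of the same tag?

48

An adversary could hand out at most 7 keys per tag (tag-V, tag-K run out sooner): 7 + 1 + 7 + 7 + 7 + 7 + 4 + 7 = 47 keys and still no tag has 8.
Pigeonhole: one more key lands in a tag already at 7, so 48 draws are enough and 47 are not.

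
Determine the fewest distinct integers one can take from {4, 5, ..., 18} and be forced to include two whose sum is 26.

Two chosen integers sum to 26 exactly when both halves of some pair {x, 26−x} with 8 ≤ x ≤ 26−x ≤ 18 are chosen — 5 such pairs.
The remaining 5 elements (those with no distinct partner in range) can never complete a 26-sum, so the worst case takes all of them and one from each pair: 5 + 5 = 10.
By the pigeonhole principle, the 11th integer has to be the second member of some pair, so 10 + 1 = 11.

11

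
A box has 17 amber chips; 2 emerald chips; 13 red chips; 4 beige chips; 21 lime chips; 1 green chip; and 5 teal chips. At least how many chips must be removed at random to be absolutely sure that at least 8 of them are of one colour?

By pigeonhole, put each drawn chip into a box by colour. The largest draw with every box below 8 takes min(count, 7) from each colour; colours with fewer than 7 contribute all they have.
Σ min(cᵢ, 7) = 7 + 2 + 7 + 4 + 7 + 1 + 5 = 33.
Draw number 33 + 1 = 34 must push one box to 8.

34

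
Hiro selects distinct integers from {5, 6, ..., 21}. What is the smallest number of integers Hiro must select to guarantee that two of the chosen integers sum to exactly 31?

A set avoiding the sum 31 can contain at most one of each pair {x, 31−x}, plus the 5 elements whose complement lies outside the range.
The integers 5, …, 15 (11 of them) are such a set: any two sum to at least 5+6 = 11 and at most 14+15 = 29 < 31.
By pigeonhole, any 12th integer completes one of the 6 pairs, so 12 choices force a sum of 31.

12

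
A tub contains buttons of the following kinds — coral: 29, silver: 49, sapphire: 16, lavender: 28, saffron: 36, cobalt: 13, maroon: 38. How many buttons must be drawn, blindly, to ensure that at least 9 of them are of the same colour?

57

An adversary could hand out at most 8 buttons per colour: 8 + 8 + 8 + 8 + 8 + 8 + 8 = 56 buttons and still no colour has 9.
By pigeonhole, one more button lands in a colour already at 8, so 57 draws are enough and 56 are not.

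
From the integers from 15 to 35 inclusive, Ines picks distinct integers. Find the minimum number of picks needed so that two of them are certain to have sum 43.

Group the elements by complementary pair {x, 43−x}: {15,28}, {16,27}, {17,26}, …, giving 7 two-element pairs and 7 integers whose partner 43−x falls outside [15,35].
Treating each of those 14 groups as a pigeonhole, one can pick one integer per group — 14 integers — with no two summing to 43.
The 15th integer lands in an occupied pair, forcing a sum of 43.

15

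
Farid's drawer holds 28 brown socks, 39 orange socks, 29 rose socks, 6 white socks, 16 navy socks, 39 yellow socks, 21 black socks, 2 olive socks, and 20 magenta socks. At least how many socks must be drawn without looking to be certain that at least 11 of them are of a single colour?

An adversary could hand out at most 10 socks per colour (white, olive run out sooner): 10 + 10 + 10 + 6 + 10 + 10 + 10 + 2 + 10 = 78 socks and still no colour has 11.
By the pigeonhole principle, one more sock lands in a colour already at 10, so 79 draws are enough and 78 are not.

79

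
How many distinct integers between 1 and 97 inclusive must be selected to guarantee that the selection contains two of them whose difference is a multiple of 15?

Integers whose pairwise differences are multiples of 15 are exactly those sharing a remainder mod 15. The 15 residue classes mod 15 are the pigeonholes.
With 15 integers one could put 1 in each residue class and have no class reach 2.
The 16th integer pushes some class to 2, so 15·1 + 1 = 16.

16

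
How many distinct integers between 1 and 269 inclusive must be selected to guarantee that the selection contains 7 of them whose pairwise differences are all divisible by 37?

Integers whose pairwise differences are multiples of 37 are exactly those sharing a remainder mod 37. The 37 residue classes mod 37 are the pigeonholes.
With 222 integers one could put 6 in each residue class and have no class reach 7.
The 223rd integer pushes some class to 7, so 37·6 + 1 = 223.

223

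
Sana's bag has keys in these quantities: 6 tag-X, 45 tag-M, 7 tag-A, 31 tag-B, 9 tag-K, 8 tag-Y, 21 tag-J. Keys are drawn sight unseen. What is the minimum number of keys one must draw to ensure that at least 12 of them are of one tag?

An adversary could hand out at most 11 keys per tag (4 tags run out sooner): 6 + 11 + 7 + 11 + 9 + 8 + 11 = 63 keys and still no tag has 12.
By the pigeonhole principle, one more key lands in a tag already at 11, so 64 draws are enough and 63 are not.

64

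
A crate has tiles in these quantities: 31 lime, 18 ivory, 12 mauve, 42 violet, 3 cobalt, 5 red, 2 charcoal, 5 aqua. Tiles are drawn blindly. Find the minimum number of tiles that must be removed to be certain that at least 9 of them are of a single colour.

48

By pigeonhole, the 8 colours are the holes; the tiles drawn are the pigeons.
To avoid 9 of any one colour, the worst case takes at most 8 of each colour, or every tile of a colour that has fewer than 8.
That gives 8 + 8 + 8 + 8 + 3 + 5 + 2 + 5 = 47 tiles with no colour reaching 9.
The next tile forces some colour to 9, so 47 + 1 = 48.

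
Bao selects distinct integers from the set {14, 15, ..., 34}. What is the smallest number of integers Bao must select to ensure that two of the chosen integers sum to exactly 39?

Two chosen integers sum to 39 exactly when both halves of some pair {x, 39−x} with 14 ≤ x ≤ 39−x ≤ 25 are chosen — 6 such pairs.
The remaining 9 elements (those with no distinct partner in range) can never complete a 39-sum, so the worst case takes all of them and one from each pair: 9 + 6 = 15.
The 16th integer has to be the second member of some pair, so 15 + 1 = 16.

16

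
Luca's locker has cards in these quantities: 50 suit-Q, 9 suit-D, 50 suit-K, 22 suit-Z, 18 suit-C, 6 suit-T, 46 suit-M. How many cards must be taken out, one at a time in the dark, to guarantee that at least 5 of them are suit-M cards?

In the worst case for collecting suit-M cards, every non-suit-M card comes out first.
There are 50 + 9 + 50 + 22 + 18 + 6 = 155 non-suit-M cards altogether.
After those, each further card must be suit-M, so 155 + 5 = 160 draws guarantee 5 suit-M cards.

160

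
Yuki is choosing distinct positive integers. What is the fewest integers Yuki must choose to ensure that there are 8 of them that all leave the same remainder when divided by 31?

218

The 31 residue classes mod 31 are the pigeonholes.
With 217 integers one could put 7 in each residue class and have no class reach 8.
The 218th integer pushes some class to 8, so 31·7 + 1 = 218.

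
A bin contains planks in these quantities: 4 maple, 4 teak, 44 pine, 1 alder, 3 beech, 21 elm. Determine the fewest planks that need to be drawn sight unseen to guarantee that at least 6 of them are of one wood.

23

An adversary could hand out at most 5 planks per wood (4 woods run out sooner): 4 + 4 + 5 + 1 + 3 + 5 = 22 planks and still no wood has 6.
One more plank lands in a wood already at 5, so 23 draws are enough and 22 are not.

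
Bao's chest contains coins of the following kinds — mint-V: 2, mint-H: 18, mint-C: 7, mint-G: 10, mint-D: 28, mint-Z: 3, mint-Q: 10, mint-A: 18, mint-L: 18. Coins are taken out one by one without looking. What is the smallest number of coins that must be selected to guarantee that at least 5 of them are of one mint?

Put each drawn coin into a box by mint. The largest draw with every box below 5 takes min(count, 4) from each mint; mints with fewer than 4 contribute all they have.
Σ min(cᵢ, 4) = 2 + 4 + 4 + 4 + 4 + 3 + 4 + 4 + 4 = 33.
Draw number 33 + 1 = 34 must push one box to 5.

34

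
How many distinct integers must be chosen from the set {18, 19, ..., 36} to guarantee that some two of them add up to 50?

13

Two chosen integers sum to 50 exactly when both halves of some pair {x, 50−x} with 18 ≤ x ≤ 50−x ≤ 32 are chosen — 7 such pairs.
The remaining 5 elements (those with no distinct partner in range) can never complete a 50-sum, so the worst case takes all of them and one from each pair: 5 + 7 = 12.
Pigeonhole: the 13th integer has to be the second member of some pair, so 12 + 1 = 13.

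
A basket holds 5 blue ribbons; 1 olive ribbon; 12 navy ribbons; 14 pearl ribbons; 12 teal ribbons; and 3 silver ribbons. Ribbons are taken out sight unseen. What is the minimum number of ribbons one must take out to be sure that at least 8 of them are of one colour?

31

An adversary could hand out at most 7 ribbons per colour (blue, olive, silver run out sooner): 5 + 1 + 7 + 7 + 7 + 3 = 30 ribbons and still no colour has 8.
By the pigeonhole principle, one more ribbon lands in a colour already at 7, so 31 draws are enough and 30 are not.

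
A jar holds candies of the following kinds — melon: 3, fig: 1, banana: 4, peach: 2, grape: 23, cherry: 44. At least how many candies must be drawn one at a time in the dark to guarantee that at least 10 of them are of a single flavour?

29

Put each drawn candy into a box by flavour. The largest draw with every box below 10 takes min(count, 9) from each flavour; flavours with fewer than 9 contribute all they have.
Σ min(cᵢ, 9) = 3 + 1 + 4 + 2 + 9 + 9 = 28.
Draw number 28 + 1 = 29 must push one box to 10.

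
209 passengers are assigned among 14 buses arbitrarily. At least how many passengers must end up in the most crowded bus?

By the pigeonhole principle, the 14 buses are the holes and the 209 passengers are the pigeons.
If every bus held at most 14 passengers, the total would be at most 14 × 14 = 196, which is less than 209.
So some bus holds at least ⌈209/14⌉ = 15 passengers.

15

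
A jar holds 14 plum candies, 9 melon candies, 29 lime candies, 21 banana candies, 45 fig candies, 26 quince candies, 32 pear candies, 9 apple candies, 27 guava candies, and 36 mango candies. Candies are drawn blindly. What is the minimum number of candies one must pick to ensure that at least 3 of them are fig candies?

In the worst case for collecting fig candies, every non-fig candy comes out first.
There are 14 + 9 + 29 + 21 + 26 + 32 + 9 + 27 + 36 = 203 non-fig candies altogether.
After those, each further candy must be fig, so 203 + 3 = 206 draws guarantee 3 fig candies.

206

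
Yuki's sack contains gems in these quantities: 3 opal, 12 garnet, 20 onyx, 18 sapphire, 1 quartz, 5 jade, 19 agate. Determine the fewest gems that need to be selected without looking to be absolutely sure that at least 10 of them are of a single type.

An adversary could hand out at most 9 gems per type (opal, quartz, jade run out sooner): 3 + 9 + 9 + 9 + 1 + 5 + 9 = 45 gems and still no type has 10.
Pigeonhole: one more gem lands in a type already at 9, so 46 draws are enough and 45 are not.

46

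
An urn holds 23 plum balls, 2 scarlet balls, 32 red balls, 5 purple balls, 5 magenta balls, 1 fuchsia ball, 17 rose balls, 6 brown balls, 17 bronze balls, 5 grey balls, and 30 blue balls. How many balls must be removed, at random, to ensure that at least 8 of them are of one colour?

By the pigeonhole principle, the 11 colours are the holes; the balls drawn are the pigeons.
To avoid 8 of any one colour, the worst case takes at most 7 of each colour, or every ball of a colour that has fewer than 7.
That gives 7 + 2 + 7 + 5 + 5 + 1 + 7 + 6 + 7 + 5 + 7 = 59 balls with no colour reaching 8.
The next ball forces some colour to 8, so 59 + 1 = 60.

60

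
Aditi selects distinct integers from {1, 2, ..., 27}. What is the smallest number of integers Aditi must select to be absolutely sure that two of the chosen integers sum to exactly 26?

16

Group the elements by complementary pair {x, 26−x}: {1,25}, {2,24}, {3,23}, …, giving 12 two-element pairs, the single value 13 (it cannot pair with itself since the integers are distinct), and 2 integers whose partner 26−x falls outside [1,27].
Treating each of those 15 groups as a pigeonhole, one can pick one integer per group — 15 integers — with no two summing to 26.
The 16th integer lands in an occupied pair, forcing a sum of 26.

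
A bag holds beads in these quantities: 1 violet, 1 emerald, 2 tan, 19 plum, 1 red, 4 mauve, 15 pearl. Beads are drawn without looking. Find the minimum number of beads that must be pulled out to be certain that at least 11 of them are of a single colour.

30

Put each drawn bead into a box by colour. The largest draw with every box below 11 takes min(count, 10) from each colour; colours with fewer than 10 contribute all they have.
Σ min(cᵢ, 10) = 1 + 1 + 2 + 10 + 1 + 4 + 10 = 29.
Draw number 29 + 1 = 30 must push one box to 11.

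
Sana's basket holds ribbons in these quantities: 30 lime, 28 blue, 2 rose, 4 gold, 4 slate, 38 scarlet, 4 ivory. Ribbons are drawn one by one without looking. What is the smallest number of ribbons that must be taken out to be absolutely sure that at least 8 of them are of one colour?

By pigeonhole, the 7 colours are the holes; the ribbons drawn are the pigeons.
To avoid 8 of any one colour, the worst case takes at most 7 of each colour, or every ribbon of a colour that has fewer than 7.
That gives 7 + 7 + 2 + 4 + 4 + 7 + 4 = 35 ribbons with no colour reaching 8.
The next ribbon forces some colour to 8, so 35 + 1 = 36.

36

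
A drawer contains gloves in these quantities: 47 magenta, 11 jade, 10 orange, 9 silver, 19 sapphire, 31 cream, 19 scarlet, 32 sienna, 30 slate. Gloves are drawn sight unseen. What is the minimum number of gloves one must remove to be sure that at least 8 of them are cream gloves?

185

In the worst case for collecting cream gloves, every non-cream glove comes out first.
There are 47 + 11 + 10 + 9 + 19 + 19 + 32 + 30 = 177 non-cream gloves altogether.
After those, each further glove must be cream, so 177 + 8 = 185 draws guarantee 8 cream gloves.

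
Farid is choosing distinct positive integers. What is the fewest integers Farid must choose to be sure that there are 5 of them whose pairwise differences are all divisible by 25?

101

Integers whose pairwise differences are multiples of 25 are exactly those sharing a remainder mod 25. By the pigeonhole principle, the 25 residue classes mod 25 are the pigeonholes.
With 100 integers one could put 4 in each residue class and have no class reach 5.
The 101st integer pushes some class to 5, so 25·4 + 1 = 101.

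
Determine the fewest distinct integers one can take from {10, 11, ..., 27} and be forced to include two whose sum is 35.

11

Group the elements by complementary pair {x, 35−x}: {10,25}, {11,24}, {12,23}, …, giving 8 two-element pairs and 2 integers whose partner 35−x falls outside [10,27].
By pigeonhole, treating each of those 10 groups as a pigeonhole, one can pick one integer per group — 10 integers — with no two summing to 35.
The 11th integer lands in an occupied pair, forcing a sum of 35.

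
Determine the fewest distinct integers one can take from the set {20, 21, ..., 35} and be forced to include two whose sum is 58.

11

Group the elements by complementary pair {x, 58−x}: {23,35}, {24,34}, {25,33}, …, giving 6 two-element pairs, the single value 29 (it cannot pair with itself since the integers are distinct), and 3 integers whose partner 58−x falls outside [20,35].
By pigeonhole, treating each of those 10 groups as a pigeonhole, one can pick one integer per group — 10 integers — with no two summing to 58.
The 11th integer lands in an occupied pair, forcing a sum of 58.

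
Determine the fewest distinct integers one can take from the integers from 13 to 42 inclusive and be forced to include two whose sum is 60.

19

A set avoiding the sum 60 can contain at most one of each pair {x, 60−x}, plus the 6 elements whose complement lies outside the range or equal to its own complement.
The integers 13, …, 30 (18 of them) are such a set: any two sum to at least 13+14 = 27 and at most 29+30 = 59 < 60.
By pigeonhole, any 19th integer completes one of the 12 pairs, so 19 choices force a sum of 60.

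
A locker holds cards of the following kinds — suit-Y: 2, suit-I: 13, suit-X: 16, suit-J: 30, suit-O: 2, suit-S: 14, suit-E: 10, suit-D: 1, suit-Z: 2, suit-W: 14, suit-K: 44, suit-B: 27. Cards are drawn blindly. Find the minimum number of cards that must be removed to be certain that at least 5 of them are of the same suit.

40

An adversary could hand out at most 4 cards per suit (4 suits run out sooner): 2 + 4 + 4 + 4 + 2 + 4 + 4 + 1 + 2 + 4 + 4 + 4 = 39 cards and still no suit has 5.
Pigeonhole: one more card lands in a suit already at 4, so 40 draws are enough and 39 are not.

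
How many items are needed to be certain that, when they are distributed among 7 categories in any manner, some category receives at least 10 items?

With 63 items one could put exactly 9 in each of the 7 categories, and no category would reach 10.
One more item must land in a category that already has 9, giving it 10.
So 7 × 9 + 1 = 64 items are required.

64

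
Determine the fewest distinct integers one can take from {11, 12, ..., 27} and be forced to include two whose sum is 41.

11

Group the elements by complementary pair {x, 41−x}: {14,27}, {15,26}, {16,25}, …, giving 7 two-element pairs and 3 integers whose partner 41−x falls outside [11,27].
Pigeonhole: treating each of those 10 groups as a pigeonhole, one can pick one integer per group — 10 integers — with no two summing to 41.
The 11th integer lands in an occupied pair, forcing a sum of 41.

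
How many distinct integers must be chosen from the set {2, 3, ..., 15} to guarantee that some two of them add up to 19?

9

A set avoiding the sum 19 can contain at most one of each pair {x, 19−x}, plus the 2 elements whose complement lies outside the range.
The integers 2, …, 9 (8 of them) are such a set: any two sum to at least 2+3 = 5 and at most 8+9 = 17 < 19.
By pigeonhole, any 9th integer completes one of the 6 pairs, so 9 choices force a sum of 19.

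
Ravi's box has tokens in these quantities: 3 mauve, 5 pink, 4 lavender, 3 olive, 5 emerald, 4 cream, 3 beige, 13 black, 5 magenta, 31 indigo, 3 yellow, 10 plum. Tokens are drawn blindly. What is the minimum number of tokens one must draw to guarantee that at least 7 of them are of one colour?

The 12 colours are the holes; the tokens drawn are the pigeons.
To avoid 7 of any one colour, the worst case takes at most 6 of each colour, or every token of a colour that has fewer than 6.
That gives 3 + 5 + 4 + 3 + 5 + 4 + 3 + 6 + 5 + 6 + 3 + 6 = 53 tokens with no colour reaching 7.
The next token forces some colour to 7, so 53 + 1 = 54.

54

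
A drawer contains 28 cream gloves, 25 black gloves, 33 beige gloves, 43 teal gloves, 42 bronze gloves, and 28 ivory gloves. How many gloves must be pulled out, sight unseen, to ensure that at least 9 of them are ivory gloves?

180

In the worst case for collecting ivory gloves, every non-ivory glove comes out first.
There are 28 + 25 + 33 + 43 + 42 = 171 non-ivory gloves altogether.
After those, each further glove must be ivory, so 171 + 9 = 180 draws guarantee 9 ivory gloves.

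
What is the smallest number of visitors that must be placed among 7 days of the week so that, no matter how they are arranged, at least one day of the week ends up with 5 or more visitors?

With 28 visitors one could put exactly 4 in each of the 7 days of the week, and no day of the week would reach 5.
By the pigeonhole principle, one more visitor must land in a day of the week that already has 4, giving it 5.
So 7 × 4 + 1 = 29 visitors are required.

29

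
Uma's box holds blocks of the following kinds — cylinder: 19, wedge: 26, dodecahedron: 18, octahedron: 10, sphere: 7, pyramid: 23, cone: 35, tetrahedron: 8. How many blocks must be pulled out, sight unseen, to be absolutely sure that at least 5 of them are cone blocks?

In the worst case for collecting cone blocks, every non-cone block comes out first.
There are 19 + 26 + 18 + 10 + 7 + 23 + 8 = 111 non-cone blocks altogether.
After those, each further block must be cone, so 111 + 5 = 116 draws guarantee 5 cone blocks.

116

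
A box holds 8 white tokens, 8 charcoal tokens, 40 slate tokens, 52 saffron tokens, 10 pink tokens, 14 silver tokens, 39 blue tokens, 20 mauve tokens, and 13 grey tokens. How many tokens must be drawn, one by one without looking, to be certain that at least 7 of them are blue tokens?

172

In the worst case for collecting blue tokens, every non-blue token comes out first.
There are 8 + 8 + 40 + 52 + 10 + 14 + 20 + 13 = 165 non-blue tokens altogether.
After those, each further token must be blue, so 165 + 7 = 172 draws guarantee 7 blue tokens.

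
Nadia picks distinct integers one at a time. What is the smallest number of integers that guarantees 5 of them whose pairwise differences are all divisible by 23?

93

Integers whose pairwise differences are multiples of 23 are exactly those sharing a remainder mod 23. By pigeonhole, the 23 residue classes mod 23 are the pigeonholes.
With 92 integers one could put 4 in each residue class and have no class reach 5.
The 93rd integer pushes some class to 5, so 23·4 + 1 = 93.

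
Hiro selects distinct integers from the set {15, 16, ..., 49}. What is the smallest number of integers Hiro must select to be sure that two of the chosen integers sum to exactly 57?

Two chosen integers sum to 57 exactly when both halves of some pair {x, 57−x} with 15 ≤ x ≤ 57−x ≤ 42 are chosen — 14 such pairs.
The remaining 7 elements (those with no distinct partner in range) can never complete a 57-sum, so the worst case takes all of them and one from each pair: 7 + 14 = 21.
The 22nd integer has to be the second member of some pair, so 21 + 1 = 22.

22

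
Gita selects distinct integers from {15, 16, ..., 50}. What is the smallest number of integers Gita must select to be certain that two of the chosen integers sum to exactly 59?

Group the elements by complementary pair {x, 59−x}: {15,44}, {16,43}, {17,42}, …, giving 15 two-element pairs and 6 integers whose partner 59−x falls outside [15,50].
By the pigeonhole principle, treating each of those 21 groups as a pigeonhole, one can pick one integer per group — 21 integers — with no two summing to 59.
The 22nd integer lands in an occupied pair, forcing a sum of 59.

22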